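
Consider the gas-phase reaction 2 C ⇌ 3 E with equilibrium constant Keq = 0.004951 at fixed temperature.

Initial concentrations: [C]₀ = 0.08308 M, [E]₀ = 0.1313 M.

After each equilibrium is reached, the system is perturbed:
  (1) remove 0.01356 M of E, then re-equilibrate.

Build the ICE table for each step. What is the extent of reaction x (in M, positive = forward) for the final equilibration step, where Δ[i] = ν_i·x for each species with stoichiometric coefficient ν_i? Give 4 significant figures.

x = 0.00394 M

Q₀ = 0.3279 vs Keq = 0.004951 ⇒ Q>K, reverse
Step 1:
                    C           E
  init        0.08308      0.1313
  Δ            0.0569    -0.08535
  eq             0.14     0.04595
  solve Keq expr → x = -0.02845; check Q = 0.004951
Then remove 0.01356 M of E.
Step 2:
                    C           E
  init           0.14     0.03239
  Δ         -0.007879     0.01182
  eq           0.1321     0.04421
  solve Keq expr → x = 0.00394; check Q = 0.004951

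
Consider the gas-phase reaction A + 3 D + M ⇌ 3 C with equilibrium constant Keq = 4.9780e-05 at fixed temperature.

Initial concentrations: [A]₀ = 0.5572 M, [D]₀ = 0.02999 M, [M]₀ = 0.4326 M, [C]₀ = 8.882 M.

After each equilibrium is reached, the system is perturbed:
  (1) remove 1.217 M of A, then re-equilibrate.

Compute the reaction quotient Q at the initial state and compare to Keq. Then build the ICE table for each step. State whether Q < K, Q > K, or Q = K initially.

Q₀ = 1.0777e+08; Q > K (proceeds reverse)

Q₀ = 1.0777e+08 vs Keq = 4.9780e-05 ⇒ Q>K, reverse
Step 1:
                   A          D          M          C
  Initial     0.5572    0.02999     0.4326      8.882
  Change       2.739      8.218      2.739     -8.218
  Equil        3.297      8.248      3.172     0.6635
  solve Keq expr → x = -2.739; check Q = 4.9780e-05
Then remove 1.217 M of A.
Step 2:
                   A          D          M          C
  Initial       2.08      8.248      3.172     0.6635
  Change     0.02812    0.08436    0.02812   -0.08436
  Equil        2.108      8.333        3.2     0.5792
  solve Keq expr → x = -0.02812; check Q = 4.9780e-05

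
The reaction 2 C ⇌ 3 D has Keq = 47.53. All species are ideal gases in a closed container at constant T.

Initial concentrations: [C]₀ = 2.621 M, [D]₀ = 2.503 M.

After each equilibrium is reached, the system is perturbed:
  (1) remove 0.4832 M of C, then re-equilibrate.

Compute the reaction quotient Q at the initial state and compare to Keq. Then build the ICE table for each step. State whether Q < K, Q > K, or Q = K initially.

Q₀ = 2.283; Q < K (proceeds forward)

Q₀ = 2.283 vs Keq = 47.53 ⇒ Q<K, forward
Step 1:
                  C         D
  init        2.621     2.503
  Δ          -1.275     1.913
  eq          1.346     4.416
  solve Keq expr → x = 0.6376; check Q = 47.53
Then remove 0.4832 M of C.
Step 2:
                  C         D
  init       0.8627     4.416
  Δ          0.2896   -0.4344
  eq          1.152     3.981
  solve Keq expr → x = -0.1448; check Q = 47.53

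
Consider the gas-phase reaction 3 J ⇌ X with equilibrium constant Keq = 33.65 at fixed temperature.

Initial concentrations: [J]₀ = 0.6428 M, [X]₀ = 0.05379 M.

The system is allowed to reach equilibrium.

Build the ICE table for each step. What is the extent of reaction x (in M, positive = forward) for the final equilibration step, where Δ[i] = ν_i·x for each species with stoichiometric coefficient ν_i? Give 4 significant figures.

x = 0.1532 M

Q₀ = 0.2025 vs Keq = 33.65 ⇒ Q<K, forward
Step 1:
                  J         X
  init       0.6428   0.05379
  Δ         -0.4596    0.1532
  eq         0.1832     0.207
  solve Keq expr → x = 0.1532; check Q = 33.65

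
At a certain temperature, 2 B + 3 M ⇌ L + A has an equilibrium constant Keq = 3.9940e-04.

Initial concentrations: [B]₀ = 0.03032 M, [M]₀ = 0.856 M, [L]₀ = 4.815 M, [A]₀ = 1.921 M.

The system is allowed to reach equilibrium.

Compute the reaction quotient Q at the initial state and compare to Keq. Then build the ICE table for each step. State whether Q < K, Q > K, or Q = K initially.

Q₀ = 1.6041e+04; Q > K (proceeds reverse)

Q₀ = 1.6041e+04 vs Keq = 3.9940e-04 ⇒ Q>K, reverse
Step 1:
                    B           M           L           A
  init        0.03032       0.856       4.815       1.921
  Δ             3.297       4.945      -1.648      -1.648
  eq            3.327       5.801       3.167      0.2726
  solve Keq expr → x = -1.648; check Q = 3.9940e-04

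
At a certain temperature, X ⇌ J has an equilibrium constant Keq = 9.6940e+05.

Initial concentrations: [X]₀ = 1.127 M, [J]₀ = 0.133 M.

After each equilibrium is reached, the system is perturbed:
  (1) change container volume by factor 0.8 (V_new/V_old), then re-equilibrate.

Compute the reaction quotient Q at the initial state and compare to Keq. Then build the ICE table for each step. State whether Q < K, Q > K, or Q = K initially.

Q₀ = 0.118 vs Keq = 9.6940e+05 ⇒ Q<K, forward
Step 1:
                    X           J
  Initial       1.127       0.133
  Change       -1.127       1.127
  Equil    1.2998e-06        1.26
  solve Keq expr → x = 1.127; check Q = 9.6940e+05
Then change container volume by factor 0.8 (V_new/V_old).
Step 2:
                    X           J
  Initial  1.6247e-06       1.575
  Change            0           0
  Equil    1.6247e-06       1.575
  solve Keq expr → x = 0; check Q = 9.6940e+05

Q₀ = 0.118; Q < K (proceeds forward)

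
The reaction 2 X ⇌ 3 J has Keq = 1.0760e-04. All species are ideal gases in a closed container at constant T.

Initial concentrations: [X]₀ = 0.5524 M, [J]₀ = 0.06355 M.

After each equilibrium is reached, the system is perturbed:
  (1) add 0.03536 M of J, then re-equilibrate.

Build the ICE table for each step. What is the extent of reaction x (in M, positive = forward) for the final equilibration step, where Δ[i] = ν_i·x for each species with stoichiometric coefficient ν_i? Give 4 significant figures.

Q₀ = 8.4108e-04 vs Keq = 1.0760e-04 ⇒ Q>K, reverse
Step 1:
                  X         J
  Initial    0.5524   0.06355
  Change    0.02049  -0.03074
  Equil      0.5729   0.03281
  solve Keq expr → x = -0.01025; check Q = 1.0760e-04
Then add 0.03536 M of J.
Step 2:
                  X         J
  Initial    0.5729   0.06817
  Change    0.02299  -0.03449
  Equil      0.5959   0.03368
  solve Keq expr → x = -0.0115; check Q = 1.0760e-04

x = -0.0115 M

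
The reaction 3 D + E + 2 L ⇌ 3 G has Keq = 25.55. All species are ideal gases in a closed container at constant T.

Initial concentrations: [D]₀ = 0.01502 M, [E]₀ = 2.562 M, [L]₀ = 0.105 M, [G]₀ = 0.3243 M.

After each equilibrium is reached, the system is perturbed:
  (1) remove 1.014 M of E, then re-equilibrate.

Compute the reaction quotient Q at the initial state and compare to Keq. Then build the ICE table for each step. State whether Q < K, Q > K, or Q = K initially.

Q₀ = 3.5635e+05; Q > K (proceeds reverse)

Q₀ = 3.5635e+05 vs Keq = 25.55 ⇒ Q>K, reverse
Step 1:
                    D           E           L           G
  I           0.01502       2.562       0.105      0.3243
  C            0.1296     0.04321     0.08641     -0.1296
  E            0.1446       2.605      0.1914      0.1947
  solve Keq expr → x = -0.04321; check Q = 25.55
Then remove 1.014 M of E.
Step 2:
                    D           E           L           G
  I            0.1446       1.591      0.1914      0.1947
  C            0.0115    0.003832    0.007665     -0.0115
  E            0.1561       1.595      0.1991      0.1832
  solve Keq expr → x = -0.003832; check Q = 25.55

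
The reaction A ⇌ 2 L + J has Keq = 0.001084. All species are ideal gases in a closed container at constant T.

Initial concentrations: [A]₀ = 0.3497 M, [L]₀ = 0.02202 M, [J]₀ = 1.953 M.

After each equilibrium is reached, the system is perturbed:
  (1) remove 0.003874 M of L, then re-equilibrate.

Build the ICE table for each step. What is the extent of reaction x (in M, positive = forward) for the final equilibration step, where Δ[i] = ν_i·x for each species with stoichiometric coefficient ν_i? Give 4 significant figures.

x = 0.001915 M

Q₀ = 0.002708 vs Keq = 0.001084 ⇒ Q>K, reverse
Step 1:
                    A           L           J
  I            0.3497     0.02202       1.953
  C          0.003997   -0.007994   -0.003997
  E            0.3537     0.01403       1.949
  solve Keq expr → x = -0.003997; check Q = 0.001084
Then remove 0.003874 M of L.
Step 2:
                    A           L           J
  I            0.3537     0.01015       1.949
  C         -0.001915    0.003829    0.001915
  E            0.3518     0.01398       1.951
  solve Keq expr → x = 0.001915; check Q = 0.001084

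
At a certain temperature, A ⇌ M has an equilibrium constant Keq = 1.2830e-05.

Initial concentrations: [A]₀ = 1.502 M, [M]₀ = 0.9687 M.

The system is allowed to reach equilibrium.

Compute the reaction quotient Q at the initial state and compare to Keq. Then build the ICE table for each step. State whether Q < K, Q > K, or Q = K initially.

Q₀ = 0.6449; Q > K (proceeds reverse)

Q₀ = 0.6449 vs Keq = 1.2830e-05 ⇒ Q>K, reverse
Step 1:
                  A         M
  init        1.502    0.9687
  Δ          0.9687   -0.9687
  eq          2.471 3.1699e-05
  solve Keq expr → x = -0.9687; check Q = 1.2830e-05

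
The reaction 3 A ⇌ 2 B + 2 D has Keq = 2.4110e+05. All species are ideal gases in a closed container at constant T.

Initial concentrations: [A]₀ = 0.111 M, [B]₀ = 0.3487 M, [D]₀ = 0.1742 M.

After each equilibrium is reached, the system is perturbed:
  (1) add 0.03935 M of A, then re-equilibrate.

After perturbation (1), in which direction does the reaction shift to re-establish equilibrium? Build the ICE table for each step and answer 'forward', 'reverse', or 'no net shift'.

Q₀ = 2.698 vs Keq = 2.4110e+05 ⇒ Q<K, forward
Step 1:
                   A          B          D
  Initial      0.111     0.3487     0.1742
  Change     -0.1075    0.07164    0.07164
  Equil     0.003538     0.4203     0.2458
  solve Keq expr → x = 0.03582; check Q = 2.4110e+05
Then add 0.03935 M of A.
Step 2:
                   A          B          D
  Initial    0.04289     0.4203     0.2458
  Change    -0.03895    0.02597    0.02597
  Equil     0.003937     0.4463     0.2718
  solve Keq expr → x = 0.01298; check Q = 2.4110e+05

Direction: forward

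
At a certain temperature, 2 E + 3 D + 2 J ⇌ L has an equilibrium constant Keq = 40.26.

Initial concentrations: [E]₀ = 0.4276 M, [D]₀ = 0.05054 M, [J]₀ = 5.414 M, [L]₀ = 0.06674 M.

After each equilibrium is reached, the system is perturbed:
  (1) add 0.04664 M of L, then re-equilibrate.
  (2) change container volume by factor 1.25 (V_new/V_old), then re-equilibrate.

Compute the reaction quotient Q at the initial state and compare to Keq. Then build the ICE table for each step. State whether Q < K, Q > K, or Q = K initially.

Q₀ = 96.46; Q > K (proceeds reverse)

Q₀ = 96.46 vs Keq = 40.26 ⇒ Q>K, reverse
Step 1:
                   E          D          J          L
  init        0.4276    0.05054      5.414    0.06674
  Δ          0.00959    0.01438    0.00959  -0.004795
  eq          0.4372    0.06492      5.424    0.06195
  solve Keq expr → x = -0.004795; check Q = 40.26
Then add 0.04664 M of L.
Step 2:
                   E          D          J          L
  init        0.4372    0.06492      5.424     0.1086
  Δ         0.007645    0.01147   0.007645  -0.003822
  eq          0.4448    0.07639      5.431     0.1048
  solve Keq expr → x = -0.003822; check Q = 40.26
Then change container volume by factor 1.25 (V_new/V_old).
Step 3:
                   E          D          J          L
  init        0.3559    0.06111      4.345    0.08381
  Δ          0.01833    0.02749    0.01833  -0.009163
  eq          0.3742     0.0886      4.363    0.07465
  solve Keq expr → x = -0.009163; check Q = 40.26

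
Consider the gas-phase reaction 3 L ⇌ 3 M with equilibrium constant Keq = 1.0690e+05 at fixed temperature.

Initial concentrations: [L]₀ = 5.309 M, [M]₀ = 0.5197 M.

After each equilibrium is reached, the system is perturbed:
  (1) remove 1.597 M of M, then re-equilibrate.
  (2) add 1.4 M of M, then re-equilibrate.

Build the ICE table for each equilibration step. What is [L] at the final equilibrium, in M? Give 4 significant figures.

Q₀ = 9.3804e-04 vs Keq = 1.0690e+05 ⇒ Q<K, forward
Step 1:
                   L          M
  Initial      5.309     0.5197
  Change      -5.189      5.189
  Equil       0.1203      5.708
  solve Keq expr → x = 1.73; check Q = 1.0690e+05
Then remove 1.597 M of M.
Step 2:
                   L          M
  Initial     0.1203      4.111
  Change    -0.03296    0.03296
  Equil      0.08732      4.144
  solve Keq expr → x = 0.01099; check Q = 1.0690e+05
Then add 1.4 M of M.
Step 3:
                   L          M
  Initial    0.08732      5.544
  Change     0.02889   -0.02889
  Equil       0.1162      5.515
  solve Keq expr → x = -0.00963; check Q = 1.0690e+05

[L]_eq = 0.1162 M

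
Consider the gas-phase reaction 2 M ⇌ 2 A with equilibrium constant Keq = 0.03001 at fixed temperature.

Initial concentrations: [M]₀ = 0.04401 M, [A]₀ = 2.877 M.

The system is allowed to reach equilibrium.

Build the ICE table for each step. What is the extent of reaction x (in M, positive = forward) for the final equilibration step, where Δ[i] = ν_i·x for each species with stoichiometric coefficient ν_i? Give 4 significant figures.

Q₀ = 4273 vs Keq = 0.03001 ⇒ Q>K, reverse
Step 1:
                  M         A
  init      0.04401     2.877
  Δ           2.446    -2.446
  eq           2.49    0.4313
  solve Keq expr → x = -1.223; check Q = 0.03001

x = -1.223 M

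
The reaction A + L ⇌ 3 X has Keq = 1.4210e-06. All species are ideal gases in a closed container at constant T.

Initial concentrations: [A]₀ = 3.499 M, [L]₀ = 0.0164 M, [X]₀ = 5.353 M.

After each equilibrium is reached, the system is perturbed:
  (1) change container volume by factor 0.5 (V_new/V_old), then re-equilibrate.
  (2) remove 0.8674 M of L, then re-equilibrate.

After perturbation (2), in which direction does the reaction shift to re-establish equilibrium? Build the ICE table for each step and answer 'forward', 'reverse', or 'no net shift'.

Q₀ = 2673 vs Keq = 1.4210e-06 ⇒ Q>K, reverse
Step 1:
                   A          L          X
  init         3.499     0.0164      5.353
  Δ            1.776      1.776     -5.329
  eq           5.275      1.793    0.02378
  solve Keq expr → x = -1.776; check Q = 1.4210e-06
Then change container volume by factor 0.5 (V_new/V_old).
Step 2:
                   A          L          X
  init         10.55      3.586    0.04755
  Δ         0.003265   0.003265  -0.009794
  eq           10.55      3.589    0.03776
  solve Keq expr → x = -0.003265; check Q = 1.4210e-06
Then remove 0.8674 M of L.
Step 3:
                   A          L          X
  init         10.55      2.721    0.03776
  Δ         0.001107   0.001107   -0.00332
  eq           10.56      2.723    0.03444
  solve Keq expr → x = -0.001107; check Q = 1.4210e-06

Direction: reverse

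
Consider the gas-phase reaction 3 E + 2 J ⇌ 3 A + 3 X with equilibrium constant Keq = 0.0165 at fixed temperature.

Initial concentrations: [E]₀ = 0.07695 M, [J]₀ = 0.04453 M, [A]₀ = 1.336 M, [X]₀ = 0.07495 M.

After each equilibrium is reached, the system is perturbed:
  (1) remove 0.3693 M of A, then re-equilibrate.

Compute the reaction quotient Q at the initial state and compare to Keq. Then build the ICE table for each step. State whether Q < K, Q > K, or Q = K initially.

Q₀ = 1111 vs Keq = 0.0165 ⇒ Q>K, reverse
Step 1:
                  E         J         A         X
  init      0.07695   0.04453     1.336   0.07495
  Δ         0.06903   0.04602  -0.06903  -0.06903
  eq          0.146   0.09055     1.267  0.005915
  solve Keq expr → x = -0.02301; check Q = 0.0165
Then remove 0.3693 M of A.
Step 2:
                  E         J         A         X
  init        0.146   0.09055    0.8977  0.005915
  Δ       -0.002199 -0.001466  0.002199  0.002199
  eq         0.1438   0.08909    0.8999  0.008114
  solve Keq expr → x = 7.3297e-04; check Q = 0.0165

Q₀ = 1111; Q > K (proceeds reverse)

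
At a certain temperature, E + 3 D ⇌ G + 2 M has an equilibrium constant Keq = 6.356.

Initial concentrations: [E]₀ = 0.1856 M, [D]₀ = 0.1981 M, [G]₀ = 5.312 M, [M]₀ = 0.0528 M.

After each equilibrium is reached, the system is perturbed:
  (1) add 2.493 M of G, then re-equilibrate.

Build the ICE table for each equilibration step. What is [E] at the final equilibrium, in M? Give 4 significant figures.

[E]_eq = 0.192 M

Q₀ = 10.26 vs Keq = 6.356 ⇒ Q>K, reverse
Step 1:
                  E         D         G         M
  Initial    0.1856    0.1981     5.312    0.0528
  Change    0.00365   0.01095  -0.00365   -0.0073
  Equil      0.1893    0.2091     5.308    0.0455
  solve Keq expr → x = -0.00365; check Q = 6.356
Then add 2.493 M of G.
Step 2:
                  E         D         G         M
  Initial    0.1893    0.2091     7.801    0.0455
  Change   0.002726  0.008177 -0.002726 -0.005452
  Equil       0.192    0.2172     7.799   0.04005
  solve Keq expr → x = -0.002726; check Q = 6.356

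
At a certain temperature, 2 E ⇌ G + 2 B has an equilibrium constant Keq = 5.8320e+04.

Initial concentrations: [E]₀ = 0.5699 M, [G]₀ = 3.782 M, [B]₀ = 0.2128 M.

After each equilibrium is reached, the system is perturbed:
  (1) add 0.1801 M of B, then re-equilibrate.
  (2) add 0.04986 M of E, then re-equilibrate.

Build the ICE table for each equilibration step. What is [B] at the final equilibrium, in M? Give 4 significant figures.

Q₀ = 0.5273 vs Keq = 5.8320e+04 ⇒ Q<K, forward
Step 1:
                  E         G         B
  init       0.5699     3.782    0.2128
  Δ         -0.5634    0.2817    0.5634
  eq       0.006479     4.064    0.7762
  solve Keq expr → x = 0.2817; check Q = 5.8320e+04
Then add 0.1801 M of B.
Step 2:
                  E         G         B
  init     0.006479     4.064    0.9563
  Δ         0.00149 -7.4510e-04  -0.00149
  eq        0.00797     4.063    0.9548
  solve Keq expr → x = -7.4510e-04; check Q = 5.8320e+04
Then add 0.04986 M of E.
Step 3:
                  E         G         B
  init      0.05783     4.063    0.9548
  Δ        -0.04942   0.02471   0.04942
  eq       0.008408     4.088     1.004
  solve Keq expr → x = 0.02471; check Q = 5.8320e+04

[B]_eq = 1.004 M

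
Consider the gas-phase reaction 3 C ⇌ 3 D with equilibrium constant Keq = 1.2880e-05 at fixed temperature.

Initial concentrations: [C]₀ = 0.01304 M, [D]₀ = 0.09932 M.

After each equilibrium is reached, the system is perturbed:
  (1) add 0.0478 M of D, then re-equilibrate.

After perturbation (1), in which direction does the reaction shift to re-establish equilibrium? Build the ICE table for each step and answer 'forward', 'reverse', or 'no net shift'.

Q₀ = 441.9 vs Keq = 1.2880e-05 ⇒ Q>K, reverse
Step 1:
                    C           D
  Initial     0.01304     0.09932
  Change      0.09675    -0.09675
  Equil        0.1098    0.002573
  solve Keq expr → x = -0.03225; check Q = 1.2880e-05
Then add 0.0478 M of D.
Step 2:
                    C           D
  Initial      0.1098     0.05037
  Change      0.04671    -0.04671
  Equil        0.1565    0.003668
  solve Keq expr → x = -0.01557; check Q = 1.2880e-05

Direction: reverse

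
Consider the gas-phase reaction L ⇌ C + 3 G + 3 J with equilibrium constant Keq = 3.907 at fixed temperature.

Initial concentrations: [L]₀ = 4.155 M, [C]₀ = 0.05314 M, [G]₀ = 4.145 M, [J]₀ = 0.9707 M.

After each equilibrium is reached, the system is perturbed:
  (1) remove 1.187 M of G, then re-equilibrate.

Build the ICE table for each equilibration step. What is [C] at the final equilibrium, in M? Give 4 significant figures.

Q₀ = 0.8331 vs Keq = 3.907 ⇒ Q<K, forward
Step 1:
                  L         C         G         J
  Initial     4.155   0.05314     4.145    0.9707
  Change   -0.06737   0.06737    0.2021    0.2021
  Equil       4.088    0.1205     4.347     1.173
  solve Keq expr → x = 0.06737; check Q = 3.907
Then remove 1.187 M of G.
Step 2:
                  L         C         G         J
  Initial     4.088    0.1205      3.16     1.173
  Change   -0.05628   0.05628    0.1688    0.1688
  Equil       4.031    0.1768     3.329     1.342
  solve Keq expr → x = 0.05628; check Q = 3.907

[C]_eq = 0.1768 M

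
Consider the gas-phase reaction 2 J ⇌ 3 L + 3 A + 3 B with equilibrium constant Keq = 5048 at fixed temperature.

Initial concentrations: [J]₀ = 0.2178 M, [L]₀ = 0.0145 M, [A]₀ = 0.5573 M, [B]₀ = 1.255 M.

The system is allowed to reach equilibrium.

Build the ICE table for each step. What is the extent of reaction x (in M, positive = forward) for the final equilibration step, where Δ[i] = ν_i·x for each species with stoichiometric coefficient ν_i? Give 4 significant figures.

x = 0.1067 M

Q₀ = 2.1988e-05 vs Keq = 5048 ⇒ Q<K, forward
Step 1:
                    J           L           A           B
  init         0.2178      0.0145      0.5573       1.255
  Δ           -0.2134      0.3201      0.3201      0.3201
  eq         0.004425      0.3346      0.8774       1.575
  solve Keq expr → x = 0.1067; check Q = 5048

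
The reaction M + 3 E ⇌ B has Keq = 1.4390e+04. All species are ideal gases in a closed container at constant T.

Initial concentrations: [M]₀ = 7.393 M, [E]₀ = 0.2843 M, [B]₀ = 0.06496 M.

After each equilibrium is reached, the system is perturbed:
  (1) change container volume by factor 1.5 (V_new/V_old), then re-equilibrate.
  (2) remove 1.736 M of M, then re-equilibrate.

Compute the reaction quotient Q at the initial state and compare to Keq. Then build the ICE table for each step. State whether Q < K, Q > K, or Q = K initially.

Q₀ = 0.3824; Q < K (proceeds forward)

Q₀ = 0.3824 vs Keq = 1.4390e+04 ⇒ Q<K, forward
Step 1:
                  M         E         B
  I           7.393    0.2843   0.06496
  C        -0.09096   -0.2729   0.09096
  E           7.302   0.01141    0.1559
  solve Keq expr → x = 0.09096; check Q = 1.4390e+04
Then change container volume by factor 1.5 (V_new/V_old).
Step 2:
                  M         E         B
  I           4.868  0.007604    0.1039
  C        0.001252  0.003755 -0.001252
  E           4.869   0.01136    0.1027
  solve Keq expr → x = -0.001252; check Q = 1.4390e+04
Then remove 1.736 M of M.
Step 3:
                  M         E         B
  I           3.133   0.01136    0.1027
  C       5.9069e-04  0.001772 -5.9069e-04
  E           3.134   0.01313    0.1021
  solve Keq expr → x = -5.9069e-04; check Q = 1.4390e+04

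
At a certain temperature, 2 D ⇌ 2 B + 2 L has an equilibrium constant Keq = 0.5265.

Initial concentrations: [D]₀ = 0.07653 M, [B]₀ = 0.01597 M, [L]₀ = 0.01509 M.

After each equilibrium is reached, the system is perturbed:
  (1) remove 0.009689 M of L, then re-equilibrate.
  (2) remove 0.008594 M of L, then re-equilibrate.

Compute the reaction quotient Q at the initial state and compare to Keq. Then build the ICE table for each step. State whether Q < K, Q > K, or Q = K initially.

Q₀ = 9.9157e-06 vs Keq = 0.5265 ⇒ Q<K, forward
Step 1:
                    D           B           L
  I           0.07653     0.01597     0.01509
  C          -0.06712     0.06712     0.06712
  E          0.009413     0.08309     0.08221
  solve Keq expr → x = 0.03356; check Q = 0.5265
Then remove 0.009689 M of L.
Step 2:
                    D           B           L
  I          0.009413     0.08309     0.07252
  C       -9.1261e-04  9.1261e-04  9.1261e-04
  E          0.008501       0.084     0.07343
  solve Keq expr → x = 4.5630e-04; check Q = 0.5265
Then remove 0.008594 M of L.
Step 3:
                    D           B           L
  I          0.008501       0.084     0.06484
  C       -8.2477e-04  8.2477e-04  8.2477e-04
  E          0.007676     0.08482     0.06566
  solve Keq expr → x = 4.1238e-04; check Q = 0.5265

Q₀ = 9.9157e-06; Q < K (proceeds forward)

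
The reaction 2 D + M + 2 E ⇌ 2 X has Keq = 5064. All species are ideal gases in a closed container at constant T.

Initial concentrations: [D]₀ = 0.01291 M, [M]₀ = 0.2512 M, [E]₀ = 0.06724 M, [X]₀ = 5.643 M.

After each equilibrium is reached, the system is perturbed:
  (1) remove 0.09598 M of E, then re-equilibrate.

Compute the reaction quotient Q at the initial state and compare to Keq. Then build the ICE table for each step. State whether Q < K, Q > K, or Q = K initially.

Q₀ = 1.6823e+08 vs Keq = 5064 ⇒ Q>K, reverse
Step 1:
                   D          M          E          X
  I          0.01291     0.2512    0.06724      5.643
  C           0.3046     0.1523     0.3046    -0.3046
  E           0.3176     0.4035     0.3719      5.338
  solve Keq expr → x = -0.1523; check Q = 5064
Then remove 0.09598 M of E.
Step 2:
                   D          M          E          X
  I           0.3176     0.4035     0.2759      5.338
  C           0.0419    0.02095     0.0419    -0.0419
  E           0.3595     0.4245     0.3178      5.296
  solve Keq expr → x = -0.02095; check Q = 5064

Q₀ = 1.6823e+08; Q > K (proceeds reverse)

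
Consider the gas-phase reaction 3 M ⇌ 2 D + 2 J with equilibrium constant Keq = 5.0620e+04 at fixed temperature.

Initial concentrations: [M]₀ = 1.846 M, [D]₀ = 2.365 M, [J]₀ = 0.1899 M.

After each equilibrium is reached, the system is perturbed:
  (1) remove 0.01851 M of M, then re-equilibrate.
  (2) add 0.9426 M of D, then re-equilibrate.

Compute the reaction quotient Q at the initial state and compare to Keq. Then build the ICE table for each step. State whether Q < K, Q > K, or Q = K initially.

Q₀ = 0.03206; Q < K (proceeds forward)

Q₀ = 0.03206 vs Keq = 5.0620e+04 ⇒ Q<K, forward
Step 1:
                   M          D          J
  Initial      1.846      2.365     0.1899
  Change      -1.769      1.179      1.179
  Equil      0.07747      3.544      1.369
  solve Keq expr → x = 0.5895; check Q = 5.0620e+04
Then remove 0.01851 M of M.
Step 2:
                   M          D          J
  Initial    0.05896      3.544      1.369
  Change     0.01789   -0.01192   -0.01192
  Equil      0.07685      3.532      1.357
  solve Keq expr → x = -0.005962; check Q = 5.0620e+04
Then add 0.9426 M of D.
Step 3:
                   M          D          J
  Initial    0.07685      4.475      1.357
  Change     0.01264  -0.008427  -0.008427
  Equil      0.08949      4.466      1.349
  solve Keq expr → x = -0.004214; check Q = 5.0620e+04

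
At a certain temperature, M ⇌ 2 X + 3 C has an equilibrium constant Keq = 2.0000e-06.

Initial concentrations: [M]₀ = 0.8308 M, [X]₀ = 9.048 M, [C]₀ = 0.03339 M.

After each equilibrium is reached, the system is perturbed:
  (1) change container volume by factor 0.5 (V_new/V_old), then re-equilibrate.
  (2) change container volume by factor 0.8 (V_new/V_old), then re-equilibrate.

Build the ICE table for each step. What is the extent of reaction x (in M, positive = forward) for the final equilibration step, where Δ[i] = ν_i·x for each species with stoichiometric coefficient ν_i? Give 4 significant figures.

Q₀ = 0.003668 vs Keq = 2.0000e-06 ⇒ Q>K, reverse
Step 1:
                    M           X           C
  I            0.8308       9.048     0.03339
  C           0.01022    -0.02043    -0.03065
  E             0.841       9.028    0.002743
  solve Keq expr → x = -0.01022; check Q = 2.0000e-06
Then change container volume by factor 0.5 (V_new/V_old).
Step 2:
                    M           X           C
  I             1.682       18.06    0.005486
  C          0.001103   -0.002206   -0.003308
  E             1.683       18.05    0.002178
  solve Keq expr → x = -0.001103; check Q = 2.0000e-06
Then change container volume by factor 0.8 (V_new/V_old).
Step 3:
                    M           X           C
  I             2.104       22.57    0.002722
  C        2.3349e-04 -4.6697e-04 -7.0046e-04
  E             2.104       22.57    0.002022
  solve Keq expr → x = -2.3349e-04; check Q = 2.0000e-06

x = -2.3349e-04 M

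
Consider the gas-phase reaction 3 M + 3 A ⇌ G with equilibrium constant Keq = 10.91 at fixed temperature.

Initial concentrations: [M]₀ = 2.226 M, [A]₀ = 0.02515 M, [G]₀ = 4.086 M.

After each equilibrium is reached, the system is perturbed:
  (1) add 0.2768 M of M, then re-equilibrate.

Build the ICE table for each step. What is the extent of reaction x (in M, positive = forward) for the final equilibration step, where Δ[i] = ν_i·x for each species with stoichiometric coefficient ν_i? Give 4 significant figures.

Q₀ = 2.3287e+04 vs Keq = 10.91 ⇒ Q>K, reverse
Step 1:
                   M          A          G
  init         2.226    0.02515      4.086
  Δ           0.2624     0.2624   -0.08748
  eq           2.488     0.2876      3.999
  solve Keq expr → x = -0.08748; check Q = 10.91
Then add 0.2768 M of M.
Step 2:
                   M          A          G
  init         2.765     0.2876      3.999
  Δ         -0.02613   -0.02613    0.00871
  eq           2.739     0.2615      4.007
  solve Keq expr → x = 0.00871; check Q = 10.91

x = 0.00871 M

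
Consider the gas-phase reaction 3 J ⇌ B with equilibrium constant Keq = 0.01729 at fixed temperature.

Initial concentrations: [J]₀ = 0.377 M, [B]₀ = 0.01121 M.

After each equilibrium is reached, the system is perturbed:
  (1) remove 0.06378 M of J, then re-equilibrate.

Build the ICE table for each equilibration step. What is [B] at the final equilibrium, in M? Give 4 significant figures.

Q₀ = 0.2092 vs Keq = 0.01729 ⇒ Q>K, reverse
Step 1:
                   J          B
  Initial      0.377    0.01121
  Change     0.03013   -0.01004
  Equil       0.4071   0.001167
  solve Keq expr → x = -0.01004; check Q = 0.01729
Then remove 0.06378 M of J.
Step 2:
                   J          B
  Initial     0.3433   0.001167
  Change    0.001375 -4.5850e-04
  Equil       0.3447 7.0829e-04
  solve Keq expr → x = -4.5850e-04; check Q = 0.01729

[B]_eq = 7.0829e-04 M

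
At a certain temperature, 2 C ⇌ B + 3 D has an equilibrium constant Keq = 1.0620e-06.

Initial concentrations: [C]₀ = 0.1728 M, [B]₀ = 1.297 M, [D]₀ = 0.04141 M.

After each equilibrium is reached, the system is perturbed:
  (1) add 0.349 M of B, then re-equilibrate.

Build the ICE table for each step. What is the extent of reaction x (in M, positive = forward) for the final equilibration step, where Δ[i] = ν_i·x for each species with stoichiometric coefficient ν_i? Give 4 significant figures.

x = -8.1370e-05 M

Q₀ = 0.003084 vs Keq = 1.0620e-06 ⇒ Q>K, reverse
Step 1:
                  C         B         D
  I          0.1728     1.297   0.04141
  C         0.02548  -0.01274  -0.03822
  E          0.1983     1.284  0.003192
  solve Keq expr → x = -0.01274; check Q = 1.0620e-06
Then add 0.349 M of B.
Step 2:
                  C         B         D
  I          0.1983     1.633  0.003192
  C       1.6274e-04 -8.1370e-05 -2.4411e-04
  E          0.1984     1.633  0.002947
  solve Keq expr → x = -8.1370e-05; check Q = 1.0620e-06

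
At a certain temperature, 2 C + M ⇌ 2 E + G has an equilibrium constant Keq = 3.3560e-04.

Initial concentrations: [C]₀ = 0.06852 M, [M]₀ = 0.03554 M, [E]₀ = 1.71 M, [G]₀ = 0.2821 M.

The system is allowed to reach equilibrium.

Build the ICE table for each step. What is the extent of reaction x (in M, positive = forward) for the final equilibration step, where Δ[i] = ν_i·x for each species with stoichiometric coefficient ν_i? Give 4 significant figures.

x = -0.2821 M

Q₀ = 4944 vs Keq = 3.3560e-04 ⇒ Q>K, reverse
Step 1:
                    C           M           E           G
  Initial     0.06852     0.03554        1.71      0.2821
  Change       0.5641      0.2821     -0.5641     -0.2821
  Equil        0.6327      0.3176       1.146  3.2492e-05
  solve Keq expr → x = -0.2821; check Q = 3.3560e-04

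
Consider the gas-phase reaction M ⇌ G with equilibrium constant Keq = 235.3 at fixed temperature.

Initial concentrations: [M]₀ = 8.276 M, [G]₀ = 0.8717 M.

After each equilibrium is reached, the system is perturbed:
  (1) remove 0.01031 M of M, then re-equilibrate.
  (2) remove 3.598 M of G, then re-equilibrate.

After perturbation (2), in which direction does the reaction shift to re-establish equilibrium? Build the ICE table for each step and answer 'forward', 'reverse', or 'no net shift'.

Direction: forward

Q₀ = 0.1053 vs Keq = 235.3 ⇒ Q<K, forward
Step 1:
                  M         G
  init        8.276    0.8717
  Δ          -8.237     8.237
  eq        0.03871     9.109
  solve Keq expr → x = 8.237; check Q = 235.3
Then remove 0.01031 M of M.
Step 2:
                  M         G
  init       0.0284     9.109
  Δ         0.01027  -0.01027
  eq        0.03867     9.099
  solve Keq expr → x = -0.01027; check Q = 235.3
Then remove 3.598 M of G.
Step 3:
                  M         G
  init      0.03867     5.501
  Δ        -0.01523   0.01523
  eq        0.02344     5.516
  solve Keq expr → x = 0.01523; check Q = 235.3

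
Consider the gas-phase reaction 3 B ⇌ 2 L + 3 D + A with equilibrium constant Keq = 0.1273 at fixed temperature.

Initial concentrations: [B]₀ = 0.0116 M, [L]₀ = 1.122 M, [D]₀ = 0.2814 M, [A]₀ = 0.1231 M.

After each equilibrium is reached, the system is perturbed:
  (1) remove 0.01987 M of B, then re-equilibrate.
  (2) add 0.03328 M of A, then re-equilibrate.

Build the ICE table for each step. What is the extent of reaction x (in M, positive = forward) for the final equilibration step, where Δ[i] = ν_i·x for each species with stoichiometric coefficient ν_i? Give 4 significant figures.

x = -0.002448 M

Q₀ = 2212 vs Keq = 0.1273 ⇒ Q>K, reverse
Step 1:
                   B          L          D          A
  I           0.0116      1.122     0.2814     0.1231
  C           0.1258   -0.08384    -0.1258   -0.04192
  E           0.1374      1.038     0.1556    0.08118
  solve Keq expr → x = -0.04192; check Q = 0.1273
Then remove 0.01987 M of B.
Step 2:
                   B          L          D          A
  I           0.1175      1.038     0.1556    0.08118
  C          0.00939   -0.00626   -0.00939   -0.00313
  E           0.1269      1.032     0.1463    0.07805
  solve Keq expr → x = -0.00313; check Q = 0.1273
Then add 0.03328 M of A.
Step 3:
                   B          L          D          A
  I           0.1269      1.032     0.1463     0.1113
  C         0.007345  -0.004896  -0.007345  -0.002448
  E           0.1342      1.027     0.1389     0.1089
  solve Keq expr → x = -0.002448; check Q = 0.1273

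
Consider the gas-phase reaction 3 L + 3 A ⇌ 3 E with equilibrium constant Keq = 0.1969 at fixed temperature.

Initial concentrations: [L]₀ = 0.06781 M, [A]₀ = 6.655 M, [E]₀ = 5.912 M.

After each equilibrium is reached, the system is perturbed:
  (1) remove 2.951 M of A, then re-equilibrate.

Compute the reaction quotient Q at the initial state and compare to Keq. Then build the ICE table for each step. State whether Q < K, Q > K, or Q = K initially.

Q₀ = 2248 vs Keq = 0.1969 ⇒ Q>K, reverse
Step 1:
                   L          A          E
  Initial    0.06781      6.655      5.912
  Change       1.026      1.026     -1.026
  Equil        1.094      7.681      4.886
  solve Keq expr → x = -0.3419; check Q = 0.1969
Then remove 2.951 M of A.
Step 2:
                   L          A          E
  Initial      1.094       4.73      4.886
  Change       0.406      0.406     -0.406
  Equil          1.5      5.136       4.48
  solve Keq expr → x = -0.1353; check Q = 0.1969

Q₀ = 2248; Q > K (proceeds reverse)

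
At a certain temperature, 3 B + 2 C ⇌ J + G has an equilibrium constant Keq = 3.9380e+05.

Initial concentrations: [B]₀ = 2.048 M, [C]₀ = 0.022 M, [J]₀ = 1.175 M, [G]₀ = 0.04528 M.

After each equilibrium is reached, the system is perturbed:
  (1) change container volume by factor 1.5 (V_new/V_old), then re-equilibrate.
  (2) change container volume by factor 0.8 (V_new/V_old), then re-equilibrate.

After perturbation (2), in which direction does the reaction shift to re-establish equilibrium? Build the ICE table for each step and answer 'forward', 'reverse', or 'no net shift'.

Direction: forward

Q₀ = 12.8 vs Keq = 3.9380e+05 ⇒ Q<K, forward
Step 1:
                    B           C           J           G
  Initial       2.048       0.022       1.175     0.04528
  Change     -0.03278    -0.02186     0.01093     0.01093
  Equil         2.015  1.4382e-04       1.186     0.05621
  solve Keq expr → x = 0.01093; check Q = 3.9380e+05
Then change container volume by factor 1.5 (V_new/V_old).
Step 2:
                    B           C           J           G
  Initial       1.343  9.5878e-05      0.7906     0.03747
  Change   1.2021e-04  8.0139e-05 -4.0069e-05 -4.0069e-05
  Equil         1.344  1.7602e-04      0.7906     0.03743
  solve Keq expr → x = -4.0069e-05; check Q = 3.9380e+05
Then change container volume by factor 0.8 (V_new/V_old).
Step 3:
                    B           C           J           G
  Initial       1.679  2.2002e-04      0.9882     0.04679
  Change  -9.3777e-05 -6.2518e-05  3.1259e-05  3.1259e-05
  Equil         1.679  1.5750e-04      0.9883     0.04682
  solve Keq expr → x = 3.1259e-05; check Q = 3.9380e+05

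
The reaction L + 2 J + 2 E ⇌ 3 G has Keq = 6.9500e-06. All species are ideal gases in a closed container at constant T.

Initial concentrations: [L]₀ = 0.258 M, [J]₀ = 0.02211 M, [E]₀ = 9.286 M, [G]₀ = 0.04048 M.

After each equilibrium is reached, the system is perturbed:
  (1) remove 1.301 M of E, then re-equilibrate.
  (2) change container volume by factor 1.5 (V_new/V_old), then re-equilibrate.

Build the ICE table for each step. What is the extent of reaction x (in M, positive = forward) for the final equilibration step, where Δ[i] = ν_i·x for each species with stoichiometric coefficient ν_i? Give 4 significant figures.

Q₀ = 0.006099 vs Keq = 6.9500e-06 ⇒ Q>K, reverse
Step 1:
                  L         J         E         G
  I           0.258   0.02211     9.286   0.04048
  C         0.01121   0.02242   0.02242  -0.03363
  E          0.2692   0.04453     9.308   0.00685
  solve Keq expr → x = -0.01121; check Q = 6.9500e-06
Then remove 1.301 M of E.
Step 2:
                  L         J         E         G
  I          0.2692   0.04453     8.007   0.00685
  C       2.0481e-04 4.0962e-04 4.0962e-04 -6.1443e-04
  E          0.2694   0.04494     8.008  0.006236
  solve Keq expr → x = -2.0481e-04; check Q = 6.9500e-06
Then change container volume by factor 1.5 (V_new/V_old).
Step 3:
                  L         J         E         G
  I          0.1796   0.02996     5.339  0.004157
  C       3.1285e-04 6.2569e-04 6.2569e-04 -9.3854e-04
  E          0.1799   0.03059     5.339  0.003219
  solve Keq expr → x = -3.1285e-04; check Q = 6.9500e-06

x = -3.1285e-04 M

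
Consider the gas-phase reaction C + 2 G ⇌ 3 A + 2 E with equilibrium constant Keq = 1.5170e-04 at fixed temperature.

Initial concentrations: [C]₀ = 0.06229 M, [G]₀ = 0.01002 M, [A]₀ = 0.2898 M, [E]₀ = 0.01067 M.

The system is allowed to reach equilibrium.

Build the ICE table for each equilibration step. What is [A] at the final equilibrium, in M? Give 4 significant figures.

[A]_eq = 0.2745 M

Q₀ = 0.4431 vs Keq = 1.5170e-04 ⇒ Q>K, reverse
Step 1:
                   C          G          A          E
  init       0.06229    0.01002     0.2898    0.01067
  Δ          0.00511    0.01022   -0.01533   -0.01022
  eq          0.0674    0.02024     0.2745 4.5008e-04
  solve Keq expr → x = -0.00511; check Q = 1.5170e-04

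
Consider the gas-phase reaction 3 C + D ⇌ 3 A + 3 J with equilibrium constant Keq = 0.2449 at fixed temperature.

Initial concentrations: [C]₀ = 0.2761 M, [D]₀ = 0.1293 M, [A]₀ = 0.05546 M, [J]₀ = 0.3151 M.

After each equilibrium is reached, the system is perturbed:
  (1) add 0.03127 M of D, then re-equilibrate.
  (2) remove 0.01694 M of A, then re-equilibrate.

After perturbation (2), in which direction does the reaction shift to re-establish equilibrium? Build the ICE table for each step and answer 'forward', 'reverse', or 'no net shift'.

Direction: forward

Q₀ = 0.001961 vs Keq = 0.2449 ⇒ Q<K, forward
Step 1:
                  C         D         A         J
  init       0.2761    0.1293   0.05546    0.3151
  Δ        -0.08441  -0.02814   0.08441   0.08441
  eq         0.1917    0.1012    0.1399    0.3995
  solve Keq expr → x = 0.02814; check Q = 0.2449
Then add 0.03127 M of D.
Step 2:
                  C         D         A         J
  init       0.1917    0.1324    0.1399    0.3995
  Δ       -0.005743 -0.001914  0.005743  0.005743
  eq         0.1859    0.1305    0.1456    0.4053
  solve Keq expr → x = 0.001914; check Q = 0.2449
Then remove 0.01694 M of A.
Step 3:
                  C         D         A         J
  init       0.1859    0.1305    0.1287    0.4053
  Δ       -0.007566 -0.002522  0.007566  0.007566
  eq         0.1784     0.128    0.1362    0.4128
  solve Keq expr → x = 0.002522; check Q = 0.2449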